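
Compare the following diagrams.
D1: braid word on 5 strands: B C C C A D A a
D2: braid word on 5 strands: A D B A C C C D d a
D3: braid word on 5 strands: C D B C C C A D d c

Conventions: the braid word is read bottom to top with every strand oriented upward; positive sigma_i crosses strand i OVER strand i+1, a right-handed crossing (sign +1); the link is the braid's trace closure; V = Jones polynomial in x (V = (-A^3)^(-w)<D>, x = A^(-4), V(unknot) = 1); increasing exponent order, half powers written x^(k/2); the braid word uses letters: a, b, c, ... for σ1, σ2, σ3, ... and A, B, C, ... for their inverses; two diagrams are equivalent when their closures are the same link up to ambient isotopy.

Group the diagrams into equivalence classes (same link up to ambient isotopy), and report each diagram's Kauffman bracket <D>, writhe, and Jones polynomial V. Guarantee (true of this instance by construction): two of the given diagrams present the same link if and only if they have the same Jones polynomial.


grouping into links: {D1, D2, D3}
V(D1) = -x^-4 + x^-3 + x^-1  (w -6, c 8, <D> = A^-14 + A^-6 - A^-2)
V(D2) = -x^-4 + x^-3 + x^-1  [10 crossings, <D> = A^-14 + A^-6 - A^-2, w = -6]
V(D3) = -x^-4 + x^-3 + x^-1  [10 crossings, <D> = A^-14 + A^-6 - A^-2, w = -6]
why: all 3 diagrams share one V(x), hence one class


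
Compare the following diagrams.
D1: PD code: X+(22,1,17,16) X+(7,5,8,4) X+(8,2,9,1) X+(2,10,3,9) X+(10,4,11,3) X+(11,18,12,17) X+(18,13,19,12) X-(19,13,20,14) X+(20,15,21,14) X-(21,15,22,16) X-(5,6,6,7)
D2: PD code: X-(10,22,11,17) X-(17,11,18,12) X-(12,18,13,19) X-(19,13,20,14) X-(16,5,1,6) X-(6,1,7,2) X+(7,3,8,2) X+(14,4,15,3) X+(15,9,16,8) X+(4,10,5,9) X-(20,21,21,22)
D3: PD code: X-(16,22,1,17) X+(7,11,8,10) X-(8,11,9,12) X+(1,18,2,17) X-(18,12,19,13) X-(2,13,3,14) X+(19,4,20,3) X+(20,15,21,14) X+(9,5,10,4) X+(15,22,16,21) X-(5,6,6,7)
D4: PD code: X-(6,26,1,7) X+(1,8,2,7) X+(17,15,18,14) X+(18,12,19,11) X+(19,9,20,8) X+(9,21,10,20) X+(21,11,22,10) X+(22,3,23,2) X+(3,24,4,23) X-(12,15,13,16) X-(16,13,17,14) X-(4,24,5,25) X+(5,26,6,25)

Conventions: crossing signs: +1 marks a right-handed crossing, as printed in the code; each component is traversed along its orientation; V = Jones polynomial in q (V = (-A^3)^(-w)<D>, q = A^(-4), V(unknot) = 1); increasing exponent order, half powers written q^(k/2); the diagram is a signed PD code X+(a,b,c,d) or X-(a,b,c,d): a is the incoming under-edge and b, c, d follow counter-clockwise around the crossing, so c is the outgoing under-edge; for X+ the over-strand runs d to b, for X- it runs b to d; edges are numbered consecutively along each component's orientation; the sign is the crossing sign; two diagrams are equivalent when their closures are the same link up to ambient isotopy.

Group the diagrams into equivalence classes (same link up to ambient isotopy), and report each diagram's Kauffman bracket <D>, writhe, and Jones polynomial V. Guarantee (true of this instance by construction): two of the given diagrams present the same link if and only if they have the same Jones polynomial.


classes: {D1, D4} | {D2} | {D3}
V(D1) = -q^(3/2) - 2q^(7/2) + q^(9/2) - q^(11/2) + q^(13/2)  [11 crossings, <D> = -A^-11 + A^-7 - A^-3 + 2A + A^9, w = +5]
D2 (bracket A^-3 + A^5 - A^9 + A^13; 11 crossings at w = -3): V = -q^(-11/2) + q^(-9/2) - q^(-7/2) - q^(-3/2)
D3 (bracket A^-7 + A; 11 crossings at w = +1): V = -q^(1/2) - q^(5/2)
V(D4) = -q^(3/2) - 2q^(7/2) + q^(9/2) - q^(11/2) + q^(13/2)  [13 crossings, <D> = -A^-11 + A^-7 - A^-3 + 2A + A^9, w = +5]
note: 3 values of V(q) split the 4 diagrams


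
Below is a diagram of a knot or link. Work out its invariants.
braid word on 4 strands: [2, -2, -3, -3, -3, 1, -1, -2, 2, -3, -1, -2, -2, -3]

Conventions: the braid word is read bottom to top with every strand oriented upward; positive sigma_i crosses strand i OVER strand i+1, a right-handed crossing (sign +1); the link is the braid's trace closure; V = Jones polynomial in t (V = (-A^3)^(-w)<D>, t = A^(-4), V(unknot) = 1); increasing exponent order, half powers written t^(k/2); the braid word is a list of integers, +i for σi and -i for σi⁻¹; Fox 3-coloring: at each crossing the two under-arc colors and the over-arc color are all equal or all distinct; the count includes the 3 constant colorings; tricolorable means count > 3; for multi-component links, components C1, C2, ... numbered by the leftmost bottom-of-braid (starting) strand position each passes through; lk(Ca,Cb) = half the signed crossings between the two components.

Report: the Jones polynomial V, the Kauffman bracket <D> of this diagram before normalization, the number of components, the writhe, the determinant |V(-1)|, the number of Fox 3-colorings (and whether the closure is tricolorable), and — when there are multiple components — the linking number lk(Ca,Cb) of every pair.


V = t^(-19/2) - t^(-17/2) + 2t^(-15/2) - 2t^(-13/2) + t^(-11/2) - 2t^(-9/2) - t^(-5/2)
<D> = -A^-14 - 2A^-6 + A^-2 - 2A^2 + 2A^6 - A^10 + A^14 (w = -8)
2 components over 14 crossings, w = -8
lk(C1,C2): -1
3 Fox colorings among 3^14, |V(-1)| = 10: not tricolorable
why: det 10 = |V(-1)|; not divisible by 3, so not tricolorable


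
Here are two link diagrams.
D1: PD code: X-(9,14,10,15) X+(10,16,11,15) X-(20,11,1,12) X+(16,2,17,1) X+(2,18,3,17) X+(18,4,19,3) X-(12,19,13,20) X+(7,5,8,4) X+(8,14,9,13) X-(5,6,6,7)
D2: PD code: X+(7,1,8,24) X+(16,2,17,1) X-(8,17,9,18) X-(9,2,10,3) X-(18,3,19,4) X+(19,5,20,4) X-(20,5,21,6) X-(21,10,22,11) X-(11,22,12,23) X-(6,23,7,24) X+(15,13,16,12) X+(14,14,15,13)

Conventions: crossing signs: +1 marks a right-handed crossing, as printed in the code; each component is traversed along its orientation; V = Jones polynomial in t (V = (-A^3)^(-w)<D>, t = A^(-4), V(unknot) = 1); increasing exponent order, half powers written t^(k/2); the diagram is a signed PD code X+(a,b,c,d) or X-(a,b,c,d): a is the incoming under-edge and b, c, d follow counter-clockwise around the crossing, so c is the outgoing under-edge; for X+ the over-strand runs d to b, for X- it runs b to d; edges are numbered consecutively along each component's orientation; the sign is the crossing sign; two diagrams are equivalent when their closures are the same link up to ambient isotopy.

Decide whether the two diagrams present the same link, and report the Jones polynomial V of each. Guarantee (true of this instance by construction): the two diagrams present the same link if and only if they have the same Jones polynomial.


equivalent: no
D1 (bracket A^-14 - 2A^-10 + 2A^-6 - 2A^-2 + 2A^2 - A^6 + A^10; 10 crossings at w = +2): V = t^-1 - 1 + 2t - 2t^2 + 2t^3 - 2t^4 + t^5
D2 (bracket A^-2 + A^6 - A^10; 12 crossings at w = -2): V = -t^-4 + t^-3 + t^-1
key observation: 2 classes among 2 diagrams; unequal V(t) rules out equality


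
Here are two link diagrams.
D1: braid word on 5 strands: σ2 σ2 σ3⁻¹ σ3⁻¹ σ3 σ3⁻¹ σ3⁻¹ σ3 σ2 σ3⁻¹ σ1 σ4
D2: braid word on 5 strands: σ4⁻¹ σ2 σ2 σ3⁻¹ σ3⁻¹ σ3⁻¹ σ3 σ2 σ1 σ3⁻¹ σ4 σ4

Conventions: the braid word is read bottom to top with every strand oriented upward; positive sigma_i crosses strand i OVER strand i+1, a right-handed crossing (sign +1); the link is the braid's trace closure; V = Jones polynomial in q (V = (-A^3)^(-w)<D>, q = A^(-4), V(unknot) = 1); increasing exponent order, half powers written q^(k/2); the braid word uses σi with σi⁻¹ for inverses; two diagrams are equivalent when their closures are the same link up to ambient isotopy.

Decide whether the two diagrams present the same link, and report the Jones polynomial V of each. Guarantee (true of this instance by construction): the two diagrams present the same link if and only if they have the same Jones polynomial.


same link: yes
V(D1) = -q^-3 + 2q^-2 - 2q^-1 + 3 - 2q + 2q^2 - q^3  [12 crossings, <D> = -A^-6 + 2A^-2 - 2A^2 + 3A^6 - 2A^10 + 2A^14 - A^18, w = +2]
V(D2) = -q^-3 + 2q^-2 - 2q^-1 + 3 - 2q + 2q^2 - q^3  [12 crossings, <D> = -A^-6 + 2A^-2 - 2A^2 + 3A^6 - 2A^10 + 2A^14 - A^18, w = +2]
insight: Markov moves rewrite D1 (12 crossings) into D2 (12)


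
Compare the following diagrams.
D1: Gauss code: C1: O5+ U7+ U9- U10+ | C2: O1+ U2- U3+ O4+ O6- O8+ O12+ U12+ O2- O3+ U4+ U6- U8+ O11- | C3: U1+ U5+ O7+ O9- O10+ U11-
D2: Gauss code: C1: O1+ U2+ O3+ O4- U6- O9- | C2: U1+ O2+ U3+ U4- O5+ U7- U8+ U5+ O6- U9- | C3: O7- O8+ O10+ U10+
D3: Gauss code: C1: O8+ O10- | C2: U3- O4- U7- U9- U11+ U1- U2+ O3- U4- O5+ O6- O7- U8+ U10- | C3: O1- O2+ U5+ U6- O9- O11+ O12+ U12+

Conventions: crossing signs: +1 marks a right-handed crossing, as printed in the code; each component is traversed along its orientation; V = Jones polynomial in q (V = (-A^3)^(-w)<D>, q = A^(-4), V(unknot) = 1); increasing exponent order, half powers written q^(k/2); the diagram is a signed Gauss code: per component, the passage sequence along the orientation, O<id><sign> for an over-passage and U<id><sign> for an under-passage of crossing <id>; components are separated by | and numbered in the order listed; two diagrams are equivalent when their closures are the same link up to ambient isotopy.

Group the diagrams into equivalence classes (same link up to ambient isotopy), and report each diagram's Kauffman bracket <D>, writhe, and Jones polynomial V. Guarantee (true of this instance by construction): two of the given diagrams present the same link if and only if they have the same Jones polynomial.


grouping into links: {D1} | {D2} | {D3}
V(D1) = 1 + q + q^2 + q^3  (w +4, c 12, <D> = 1 + A^4 + A^8 + A^12)
V(D2) = q^-1 + 2 + q  (w +2, c 10, <D> = A^2 + 2A^6 + A^10)
V(D3) = -q^-5 - q^-4 + q^-3 + 2q^-2 + 2q^-1 + 1  [12 crossings, <D> = A^-6 + 2A^-2 + 2A^2 + A^6 - A^10 - A^14, w = -2]
why: 3 values of V(q) split the 3 diagrams


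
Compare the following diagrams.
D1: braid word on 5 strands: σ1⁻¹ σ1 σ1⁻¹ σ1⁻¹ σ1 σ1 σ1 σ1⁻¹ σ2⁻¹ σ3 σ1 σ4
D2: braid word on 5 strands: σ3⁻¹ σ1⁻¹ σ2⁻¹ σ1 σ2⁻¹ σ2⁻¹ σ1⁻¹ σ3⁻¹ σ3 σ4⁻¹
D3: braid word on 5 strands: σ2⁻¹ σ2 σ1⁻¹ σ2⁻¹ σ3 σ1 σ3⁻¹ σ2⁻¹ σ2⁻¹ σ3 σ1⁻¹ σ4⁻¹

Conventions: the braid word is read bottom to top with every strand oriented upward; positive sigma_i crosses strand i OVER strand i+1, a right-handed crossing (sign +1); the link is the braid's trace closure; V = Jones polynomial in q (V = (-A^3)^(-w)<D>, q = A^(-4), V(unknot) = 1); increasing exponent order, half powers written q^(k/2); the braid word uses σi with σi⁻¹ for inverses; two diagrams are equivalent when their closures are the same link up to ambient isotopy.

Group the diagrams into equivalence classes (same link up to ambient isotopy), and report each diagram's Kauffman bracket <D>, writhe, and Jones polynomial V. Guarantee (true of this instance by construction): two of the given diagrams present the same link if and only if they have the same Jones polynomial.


classes: {D1} | {D2, D3}
V(D1) = 1  [12 crossings, <D> = A^6, w = +2]
D2 (bracket A^-14 - A^-10 + 2A^-6 - A^-2 + A^2 - A^6; 10 crossings at w = -6): V = -q^-6 + q^-5 - q^-4 + 2q^-3 - q^-2 + q^-1
D3 (bracket A^-8 - A^-4 + 2 - A^4 + A^8 - A^12; 12 crossings at w = -4): V = -q^-6 + q^-5 - q^-4 + 2q^-3 - q^-2 + q^-1
note: 2 values of V(q) split the 3 diagrams


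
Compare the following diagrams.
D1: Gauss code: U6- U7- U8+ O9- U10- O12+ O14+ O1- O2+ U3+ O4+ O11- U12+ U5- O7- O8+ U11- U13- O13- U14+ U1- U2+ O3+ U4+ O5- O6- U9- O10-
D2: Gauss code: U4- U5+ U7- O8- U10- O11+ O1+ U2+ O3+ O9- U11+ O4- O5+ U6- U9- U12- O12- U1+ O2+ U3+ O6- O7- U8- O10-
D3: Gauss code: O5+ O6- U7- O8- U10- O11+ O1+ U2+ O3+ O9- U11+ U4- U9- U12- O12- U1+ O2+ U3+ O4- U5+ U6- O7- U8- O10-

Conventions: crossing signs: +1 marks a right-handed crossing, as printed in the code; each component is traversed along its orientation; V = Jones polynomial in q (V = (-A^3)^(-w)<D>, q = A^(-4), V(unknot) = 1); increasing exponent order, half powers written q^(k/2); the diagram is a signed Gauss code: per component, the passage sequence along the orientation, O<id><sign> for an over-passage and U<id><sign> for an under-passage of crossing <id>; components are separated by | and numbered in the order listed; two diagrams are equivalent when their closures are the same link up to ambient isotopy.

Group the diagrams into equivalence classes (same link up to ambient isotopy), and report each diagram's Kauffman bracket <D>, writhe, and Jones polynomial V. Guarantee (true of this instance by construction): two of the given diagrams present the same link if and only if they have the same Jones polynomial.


grouping into links: {D1, D2, D3}
V(D1) = -q^-3 + q^-2 - q^-1 + 3 - q + q^2 - q^3  (w -2, c 14, <D> = -A^-18 + A^-14 - A^-10 + 3A^-6 - A^-2 + A^2 - A^6)
D2 (bracket -A^-18 + A^-14 - A^-10 + 3A^-6 - A^-2 + A^2 - A^6; 12 crossings at w = -2): V = -q^-3 + q^-2 - q^-1 + 3 - q + q^2 - q^3
V(D3) = -q^-3 + q^-2 - q^-1 + 3 - q + q^2 - q^3  [12 crossings, <D> = -A^-18 + A^-14 - A^-10 + 3A^-6 - A^-2 + A^2 - A^6, w = -2]
why: all 3 diagrams share one V(q), hence one class


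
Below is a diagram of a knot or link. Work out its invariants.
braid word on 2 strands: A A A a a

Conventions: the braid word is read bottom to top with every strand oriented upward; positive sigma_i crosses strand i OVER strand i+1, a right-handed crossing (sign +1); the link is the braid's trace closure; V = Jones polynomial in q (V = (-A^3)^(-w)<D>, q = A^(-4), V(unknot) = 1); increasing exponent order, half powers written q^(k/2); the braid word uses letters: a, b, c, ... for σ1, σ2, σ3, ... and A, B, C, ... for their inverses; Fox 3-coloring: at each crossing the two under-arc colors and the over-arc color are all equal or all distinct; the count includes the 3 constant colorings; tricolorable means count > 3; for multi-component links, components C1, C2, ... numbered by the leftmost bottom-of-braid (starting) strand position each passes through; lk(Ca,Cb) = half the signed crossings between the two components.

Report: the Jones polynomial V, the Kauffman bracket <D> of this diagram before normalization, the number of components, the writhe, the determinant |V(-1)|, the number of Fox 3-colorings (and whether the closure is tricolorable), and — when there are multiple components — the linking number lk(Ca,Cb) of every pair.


V = 1
<D> = -A^-3 (w = -1)
1 component over 5 crossings, w = -1
3 Fox colorings among 3^5, |V(-1)| = 1: not tricolorable
why: a (2,1) torus form — a single generator 1 times


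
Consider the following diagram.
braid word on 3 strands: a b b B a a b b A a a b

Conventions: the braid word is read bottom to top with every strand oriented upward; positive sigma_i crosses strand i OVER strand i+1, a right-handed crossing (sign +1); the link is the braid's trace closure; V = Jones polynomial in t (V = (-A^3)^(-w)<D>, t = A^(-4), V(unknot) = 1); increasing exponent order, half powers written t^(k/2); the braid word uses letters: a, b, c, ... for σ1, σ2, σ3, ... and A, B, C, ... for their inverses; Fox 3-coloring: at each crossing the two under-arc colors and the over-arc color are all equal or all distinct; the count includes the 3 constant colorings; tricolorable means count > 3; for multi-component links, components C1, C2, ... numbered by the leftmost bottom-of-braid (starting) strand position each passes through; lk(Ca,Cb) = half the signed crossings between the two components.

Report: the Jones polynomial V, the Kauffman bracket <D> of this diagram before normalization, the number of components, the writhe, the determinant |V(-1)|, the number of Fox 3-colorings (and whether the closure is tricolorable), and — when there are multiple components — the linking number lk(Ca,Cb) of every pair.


Jones polynomial: V(t) = t^3 + t^5 - t^8
<D> = -A^-8 + A^4 + A^12; writhe +8
components 1, writhe +8 (12 crossings)
3-colorings: 9 of 3^12, det 3 — tricolorable
note: inverse pairs cancel, leaving σ1 σ2 σ1 σ1 σ2 σ2 σ1 σ2


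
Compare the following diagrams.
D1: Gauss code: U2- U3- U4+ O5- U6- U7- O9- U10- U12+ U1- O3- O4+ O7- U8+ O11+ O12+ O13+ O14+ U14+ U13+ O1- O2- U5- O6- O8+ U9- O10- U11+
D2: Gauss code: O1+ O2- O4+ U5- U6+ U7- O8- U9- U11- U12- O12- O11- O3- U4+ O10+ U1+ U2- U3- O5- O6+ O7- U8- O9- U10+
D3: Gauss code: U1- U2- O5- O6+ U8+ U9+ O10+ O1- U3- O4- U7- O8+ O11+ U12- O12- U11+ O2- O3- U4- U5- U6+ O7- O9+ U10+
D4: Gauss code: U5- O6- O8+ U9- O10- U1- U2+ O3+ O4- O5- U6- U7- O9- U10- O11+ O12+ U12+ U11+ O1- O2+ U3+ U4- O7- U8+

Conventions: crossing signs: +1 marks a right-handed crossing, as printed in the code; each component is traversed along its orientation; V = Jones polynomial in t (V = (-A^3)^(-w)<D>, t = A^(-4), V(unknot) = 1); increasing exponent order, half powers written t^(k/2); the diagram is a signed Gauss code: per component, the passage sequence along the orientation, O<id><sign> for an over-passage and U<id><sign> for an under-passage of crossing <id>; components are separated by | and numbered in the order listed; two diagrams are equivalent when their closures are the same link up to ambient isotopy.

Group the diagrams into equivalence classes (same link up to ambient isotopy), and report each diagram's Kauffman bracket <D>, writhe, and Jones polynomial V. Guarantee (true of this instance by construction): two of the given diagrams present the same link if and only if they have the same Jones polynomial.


equivalence classes: {D1, D4} | {D2} | {D3}
D1 (bracket A^-2 - A^2 + 2A^6 - A^10 + A^14 - A^18; 14 crossings at w = -2): V = -t^-6 + t^-5 - t^-4 + 2t^-3 - t^-2 + t^-1
D2 (bracket A^-16 - A^-12 + 2A^-8 - 2A^-4 + 2 - 2A^4 + A^8; 12 crossings at w = -4): V = t^-5 - 2t^-4 + 2t^-3 - 2t^-2 + 2t^-1 - 1 + t
V(D3) = -t^-4 + t^-3 + t^-1  [12 crossings, <D> = A^-2 + A^6 - A^10, w = -2]
V(D4) = -t^-6 + t^-5 - t^-4 + 2t^-3 - t^-2 + t^-1  (w -2, c 12, <D> = A^-2 - A^2 + 2A^6 - A^10 + A^14 - A^18)
key observation: 3 classes among 4 diagrams; unequal V(t) rules out equality


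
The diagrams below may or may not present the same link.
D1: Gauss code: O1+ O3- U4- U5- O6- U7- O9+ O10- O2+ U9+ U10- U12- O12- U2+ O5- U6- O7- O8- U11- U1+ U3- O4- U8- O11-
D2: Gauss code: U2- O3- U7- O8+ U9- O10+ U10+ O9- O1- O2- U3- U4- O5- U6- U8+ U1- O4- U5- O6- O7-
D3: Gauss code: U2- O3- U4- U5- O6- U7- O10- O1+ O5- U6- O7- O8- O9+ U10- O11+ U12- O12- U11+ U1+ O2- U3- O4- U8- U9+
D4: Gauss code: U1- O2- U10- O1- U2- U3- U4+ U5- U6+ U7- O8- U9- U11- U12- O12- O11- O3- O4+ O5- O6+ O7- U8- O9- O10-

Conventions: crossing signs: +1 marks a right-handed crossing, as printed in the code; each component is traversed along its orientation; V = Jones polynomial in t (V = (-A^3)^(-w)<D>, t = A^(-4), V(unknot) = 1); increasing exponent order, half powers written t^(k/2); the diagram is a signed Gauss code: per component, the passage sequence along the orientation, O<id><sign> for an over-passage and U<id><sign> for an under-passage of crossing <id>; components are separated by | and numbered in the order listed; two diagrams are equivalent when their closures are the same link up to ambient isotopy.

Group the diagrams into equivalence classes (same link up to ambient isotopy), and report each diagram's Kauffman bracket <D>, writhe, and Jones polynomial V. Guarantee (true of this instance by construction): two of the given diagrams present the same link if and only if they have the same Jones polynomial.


equivalence classes: {D1, D2, D3, D4}
D1 (bracket A^-10 + 2A^-2 - 2A^2 + A^6 - 2A^10 + A^14; 12 crossings at w = -6): V = t^-8 - 2t^-7 + t^-6 - 2t^-5 + 2t^-4 + t^-2
V(D2) = t^-8 - 2t^-7 + t^-6 - 2t^-5 + 2t^-4 + t^-2  [10 crossings, <D> = A^-10 + 2A^-2 - 2A^2 + A^6 - 2A^10 + A^14, w = -6]
V(D3) = t^-8 - 2t^-7 + t^-6 - 2t^-5 + 2t^-4 + t^-2  [12 crossings, <D> = A^-10 + 2A^-2 - 2A^2 + A^6 - 2A^10 + A^14, w = -6]
D4 (bracket A^-16 + 2A^-8 - 2A^-4 + 1 - 2A^4 + A^8; 12 crossings at w = -8): V = t^-8 - 2t^-7 + t^-6 - 2t^-5 + 2t^-4 + t^-2
observation: one V(t) for all 4 diagrams — one class (guaranteed)


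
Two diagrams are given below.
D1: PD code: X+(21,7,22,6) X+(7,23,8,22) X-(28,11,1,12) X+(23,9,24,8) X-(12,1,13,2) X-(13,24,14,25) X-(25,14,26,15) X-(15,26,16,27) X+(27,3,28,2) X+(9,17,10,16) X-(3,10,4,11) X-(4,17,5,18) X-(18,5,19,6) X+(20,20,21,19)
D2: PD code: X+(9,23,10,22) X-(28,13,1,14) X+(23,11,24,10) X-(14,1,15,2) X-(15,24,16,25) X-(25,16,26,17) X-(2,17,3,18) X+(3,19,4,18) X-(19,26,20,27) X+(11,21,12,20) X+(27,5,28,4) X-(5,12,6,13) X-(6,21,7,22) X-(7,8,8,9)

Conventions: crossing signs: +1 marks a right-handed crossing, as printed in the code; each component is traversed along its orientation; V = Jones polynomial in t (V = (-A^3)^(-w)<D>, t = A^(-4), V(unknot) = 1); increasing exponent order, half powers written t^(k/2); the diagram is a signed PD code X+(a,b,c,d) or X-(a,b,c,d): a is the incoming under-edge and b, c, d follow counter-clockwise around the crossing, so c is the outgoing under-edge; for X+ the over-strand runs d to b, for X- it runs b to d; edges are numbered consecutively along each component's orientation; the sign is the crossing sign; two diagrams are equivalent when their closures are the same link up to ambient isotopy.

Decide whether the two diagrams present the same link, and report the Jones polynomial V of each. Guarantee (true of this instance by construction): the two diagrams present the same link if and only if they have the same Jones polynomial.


equivalent: yes
V(D1) = t^-7 - 2t^-6 + 3t^-5 - 4t^-4 + 4t^-3 - 4t^-2 + 3t^-1 - 1 + t  (w -2, c 14, <D> = A^-10 - A^-6 + 3A^-2 - 4A^2 + 4A^6 - 4A^10 + 3A^14 - 2A^18 + A^22)
V(D2) = t^-7 - 2t^-6 + 3t^-5 - 4t^-4 + 4t^-3 - 4t^-2 + 3t^-1 - 1 + t  [14 crossings, <D> = A^-16 - A^-12 + 3A^-8 - 4A^-4 + 4 - 4A^4 + 3A^8 - 2A^12 + A^16, w = -4]
key observation: from 14 to 14 crossings by R-moves: one link, two diagrams


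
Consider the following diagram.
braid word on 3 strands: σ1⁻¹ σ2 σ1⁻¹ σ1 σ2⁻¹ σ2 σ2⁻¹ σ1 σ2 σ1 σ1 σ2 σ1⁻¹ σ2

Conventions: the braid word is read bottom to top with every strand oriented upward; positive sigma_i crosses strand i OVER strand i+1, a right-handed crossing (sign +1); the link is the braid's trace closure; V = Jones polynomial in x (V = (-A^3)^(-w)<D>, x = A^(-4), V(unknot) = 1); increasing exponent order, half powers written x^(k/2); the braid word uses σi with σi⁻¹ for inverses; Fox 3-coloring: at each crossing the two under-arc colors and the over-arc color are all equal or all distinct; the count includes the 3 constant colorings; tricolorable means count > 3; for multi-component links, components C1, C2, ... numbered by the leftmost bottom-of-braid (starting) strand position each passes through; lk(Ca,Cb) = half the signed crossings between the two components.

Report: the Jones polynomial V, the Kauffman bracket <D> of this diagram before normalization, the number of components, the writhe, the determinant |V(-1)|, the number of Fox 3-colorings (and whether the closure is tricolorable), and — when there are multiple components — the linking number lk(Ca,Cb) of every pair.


V(x) = x - x^2 + 2x^3 - x^4 + x^5 - x^6
bracket: -A^-12 + A^-8 - A^-4 + 2 - A^4 + A^8, w = +4
1 component, writhe +4, over 14 crossings
det 7, colorings 3 of 3^14 — not tricolorable
observation: |V(-1)| = 7: so not tricolorable, since 3 does not divide 7


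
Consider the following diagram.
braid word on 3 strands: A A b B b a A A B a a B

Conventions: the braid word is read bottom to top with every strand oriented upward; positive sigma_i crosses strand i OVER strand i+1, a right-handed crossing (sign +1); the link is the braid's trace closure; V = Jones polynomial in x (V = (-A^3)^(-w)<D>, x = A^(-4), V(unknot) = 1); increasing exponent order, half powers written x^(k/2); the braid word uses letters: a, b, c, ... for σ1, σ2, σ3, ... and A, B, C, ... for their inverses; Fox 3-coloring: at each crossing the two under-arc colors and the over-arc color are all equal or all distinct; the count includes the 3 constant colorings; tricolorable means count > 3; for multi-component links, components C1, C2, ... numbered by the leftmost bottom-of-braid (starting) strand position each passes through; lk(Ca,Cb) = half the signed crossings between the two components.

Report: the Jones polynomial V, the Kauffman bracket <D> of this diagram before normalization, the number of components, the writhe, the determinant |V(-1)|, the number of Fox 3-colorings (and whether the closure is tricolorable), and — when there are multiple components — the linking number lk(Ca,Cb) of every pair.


V = -x^-5 + x^-4 - x^-3 + 2x^-2 - x^-1 + 2 - x
<D> = -A^-10 + 2A^-6 - A^-2 + 2A^2 - A^6 + A^10 - A^14 (w = -2)
1 component over 12 crossings, w = -2
9 Fox colorings among 3^12, |V(-1)| = 9: tricolorable
why: inverse pairs cancel, leaving σ1⁻¹ σ1⁻¹ σ2 σ1⁻¹ σ2⁻¹ σ1 σ1 σ2⁻¹


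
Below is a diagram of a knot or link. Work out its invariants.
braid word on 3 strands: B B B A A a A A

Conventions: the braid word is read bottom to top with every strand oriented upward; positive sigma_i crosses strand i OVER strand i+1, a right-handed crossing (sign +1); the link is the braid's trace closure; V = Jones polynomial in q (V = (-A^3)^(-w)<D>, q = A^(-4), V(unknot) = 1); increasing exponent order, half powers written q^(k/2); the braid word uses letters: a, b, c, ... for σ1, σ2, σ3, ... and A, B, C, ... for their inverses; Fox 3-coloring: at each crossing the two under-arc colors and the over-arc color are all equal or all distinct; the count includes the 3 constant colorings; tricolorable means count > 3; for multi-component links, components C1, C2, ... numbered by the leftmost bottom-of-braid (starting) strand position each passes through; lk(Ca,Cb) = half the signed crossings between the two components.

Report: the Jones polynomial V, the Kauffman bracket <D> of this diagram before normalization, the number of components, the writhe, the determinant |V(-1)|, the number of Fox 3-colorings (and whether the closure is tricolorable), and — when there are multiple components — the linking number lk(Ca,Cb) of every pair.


V(q) = q^-8 - 2q^-7 + q^-6 - 2q^-5 + 2q^-4 + q^-2
bracket: A^-10 + 2A^-2 - 2A^2 + A^6 - 2A^10 + A^14, w = -6
1 component, writhe -6, over 8 crossings
det 9, colorings 27 of 3^8 — tricolorable
observation: V spans 6 powers of q: at least 6 crossings in any diagram


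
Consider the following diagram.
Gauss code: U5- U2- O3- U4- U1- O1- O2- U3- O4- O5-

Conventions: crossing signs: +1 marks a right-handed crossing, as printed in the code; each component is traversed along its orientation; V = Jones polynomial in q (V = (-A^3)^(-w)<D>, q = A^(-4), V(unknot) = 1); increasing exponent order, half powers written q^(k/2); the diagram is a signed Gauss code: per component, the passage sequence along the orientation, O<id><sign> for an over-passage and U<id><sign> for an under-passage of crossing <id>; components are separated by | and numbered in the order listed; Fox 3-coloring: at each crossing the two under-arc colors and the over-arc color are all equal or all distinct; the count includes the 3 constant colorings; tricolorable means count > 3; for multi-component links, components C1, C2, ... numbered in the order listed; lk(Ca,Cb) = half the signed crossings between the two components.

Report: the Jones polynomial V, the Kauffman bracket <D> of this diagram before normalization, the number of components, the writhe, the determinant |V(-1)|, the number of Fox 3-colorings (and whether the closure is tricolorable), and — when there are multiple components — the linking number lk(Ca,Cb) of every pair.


Jones polynomial: V(q) = -q^-4 + q^-3 + q^-1
<D> = -A^-11 - A^-3 + A; writhe -5
components 1, writhe -5 (5 crossings)
3-colorings: 9 of 3^5, det 3 — tricolorable
note: |V(-1)| = 3: so tricolorable, since 3 divides 3


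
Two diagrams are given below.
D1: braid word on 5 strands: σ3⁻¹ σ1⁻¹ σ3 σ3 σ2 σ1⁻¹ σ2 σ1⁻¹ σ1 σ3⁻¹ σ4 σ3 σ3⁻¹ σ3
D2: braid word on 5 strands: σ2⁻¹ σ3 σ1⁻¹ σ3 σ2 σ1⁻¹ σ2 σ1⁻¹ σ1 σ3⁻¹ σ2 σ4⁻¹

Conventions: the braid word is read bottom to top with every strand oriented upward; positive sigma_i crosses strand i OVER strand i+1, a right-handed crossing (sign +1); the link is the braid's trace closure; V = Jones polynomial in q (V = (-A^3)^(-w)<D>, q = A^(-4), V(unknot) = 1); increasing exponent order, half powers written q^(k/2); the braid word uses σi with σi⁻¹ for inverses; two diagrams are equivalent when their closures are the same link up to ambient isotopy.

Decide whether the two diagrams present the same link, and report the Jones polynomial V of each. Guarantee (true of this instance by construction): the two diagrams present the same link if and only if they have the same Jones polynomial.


equivalent: yes
V(D1) = q^-2 - q^-1 + 1 - q + q^2  (w +2, c 14, <D> = A^-2 - A^2 + A^6 - A^10 + A^14)
D2 (bracket A^-8 - A^-4 + 1 - A^4 + A^8; 12 crossings at w = 0): V = q^-2 - q^-1 + 1 - q + q^2
why: all 2 diagrams share one V(q), hence one class


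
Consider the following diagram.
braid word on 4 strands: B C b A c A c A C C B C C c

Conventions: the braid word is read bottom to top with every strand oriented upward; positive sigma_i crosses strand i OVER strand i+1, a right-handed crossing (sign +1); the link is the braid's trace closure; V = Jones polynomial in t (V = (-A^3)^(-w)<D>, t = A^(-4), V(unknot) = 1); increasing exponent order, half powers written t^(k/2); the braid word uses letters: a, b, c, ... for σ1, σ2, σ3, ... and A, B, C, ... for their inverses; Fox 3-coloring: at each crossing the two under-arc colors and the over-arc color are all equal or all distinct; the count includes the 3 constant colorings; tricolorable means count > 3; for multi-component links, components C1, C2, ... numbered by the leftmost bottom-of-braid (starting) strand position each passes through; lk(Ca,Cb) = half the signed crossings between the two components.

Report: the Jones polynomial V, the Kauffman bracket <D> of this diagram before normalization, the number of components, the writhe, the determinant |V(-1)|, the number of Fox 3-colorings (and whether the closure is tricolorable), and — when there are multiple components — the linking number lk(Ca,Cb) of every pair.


Jones polynomial: V(t) = t^(-13/2) - t^(-11/2) + t^(-9/2) - 2t^(-7/2) - t^(-3/2)
<D> = -A^-12 - 2A^-4 + 1 - A^4 + A^8; writhe -6
components 2, writhe -6 (14 crossings)
linking number lk(C1,C2) = -1
3-colorings: 9 of 3^14, det 6 — tricolorable
note: w = -6 shifts under R1 moves; the (-A^3)^(6) factor cancels that in V


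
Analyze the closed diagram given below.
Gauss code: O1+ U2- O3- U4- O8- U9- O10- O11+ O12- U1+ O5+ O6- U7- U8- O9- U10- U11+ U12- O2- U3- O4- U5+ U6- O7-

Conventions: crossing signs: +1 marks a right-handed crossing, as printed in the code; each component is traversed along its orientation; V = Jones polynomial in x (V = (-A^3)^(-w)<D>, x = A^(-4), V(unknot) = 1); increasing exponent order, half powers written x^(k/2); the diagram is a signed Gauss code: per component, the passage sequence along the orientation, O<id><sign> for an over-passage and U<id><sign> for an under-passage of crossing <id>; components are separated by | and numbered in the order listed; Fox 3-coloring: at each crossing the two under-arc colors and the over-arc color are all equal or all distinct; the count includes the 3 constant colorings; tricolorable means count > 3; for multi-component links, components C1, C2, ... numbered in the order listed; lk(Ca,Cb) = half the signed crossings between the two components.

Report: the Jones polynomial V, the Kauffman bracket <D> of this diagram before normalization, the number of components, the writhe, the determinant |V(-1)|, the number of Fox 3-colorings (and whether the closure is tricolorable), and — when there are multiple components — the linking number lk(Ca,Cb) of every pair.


Jones polynomial: V(x) = x^-8 - 2x^-7 + x^-6 - 2x^-5 + 2x^-4 + x^-2
<D> = A^-10 + 2A^-2 - 2A^2 + A^6 - 2A^10 + A^14; writhe -6
components 1, writhe -6 (12 crossings)
3-colorings: 27 of 3^12, det 9 — tricolorable
note: the span of V is 6, forcing >= 6 crossings in any diagram


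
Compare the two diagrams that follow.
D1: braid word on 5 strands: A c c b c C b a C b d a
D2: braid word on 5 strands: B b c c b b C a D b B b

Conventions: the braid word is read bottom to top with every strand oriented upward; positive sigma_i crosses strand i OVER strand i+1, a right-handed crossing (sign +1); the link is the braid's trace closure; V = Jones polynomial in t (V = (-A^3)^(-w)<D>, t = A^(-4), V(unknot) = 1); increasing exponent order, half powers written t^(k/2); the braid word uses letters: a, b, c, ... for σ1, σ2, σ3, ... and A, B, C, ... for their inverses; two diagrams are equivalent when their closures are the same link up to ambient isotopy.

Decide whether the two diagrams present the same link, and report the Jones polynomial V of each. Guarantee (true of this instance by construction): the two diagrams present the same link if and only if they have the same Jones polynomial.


same link: yes
V(D1) = t - t^2 + 2t^3 - t^4 + t^5 - t^6  [12 crossings, <D> = -A^-6 + A^-2 - A^2 + 2A^6 - A^10 + A^14, w = +6]
V(D2) = t - t^2 + 2t^3 - t^4 + t^5 - t^6  (w +4, c 12, <D> = -A^-12 + A^-8 - A^-4 + 2 - A^4 + A^8)
note: D2 (12 crossings) and D1 (12) are Markov-related braid presentations


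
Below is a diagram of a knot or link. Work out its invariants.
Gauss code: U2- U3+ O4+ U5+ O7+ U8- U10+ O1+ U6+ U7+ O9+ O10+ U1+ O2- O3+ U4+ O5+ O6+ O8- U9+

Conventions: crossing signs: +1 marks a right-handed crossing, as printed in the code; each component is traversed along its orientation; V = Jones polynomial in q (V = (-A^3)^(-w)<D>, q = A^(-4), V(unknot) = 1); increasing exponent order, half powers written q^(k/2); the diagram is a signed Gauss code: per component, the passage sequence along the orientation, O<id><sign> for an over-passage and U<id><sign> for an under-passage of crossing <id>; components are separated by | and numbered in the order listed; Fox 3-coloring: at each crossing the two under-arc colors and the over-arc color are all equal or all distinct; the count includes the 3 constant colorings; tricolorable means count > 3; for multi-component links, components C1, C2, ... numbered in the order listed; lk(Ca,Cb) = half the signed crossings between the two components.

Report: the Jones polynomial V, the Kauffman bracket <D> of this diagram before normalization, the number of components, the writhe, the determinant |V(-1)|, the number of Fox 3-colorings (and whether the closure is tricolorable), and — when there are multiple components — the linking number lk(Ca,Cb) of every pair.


V = q^2 + q^4 - q^5 + q^6 - q^7
<D> = -A^-10 + A^-6 - A^-2 + A^2 + A^10 (w = +6)
1 component over 10 crossings, w = +6
3 Fox colorings among 3^10, |V(-1)| = 5: not tricolorable
why: V spans 5 powers of q: at least 5 crossings in any diagram


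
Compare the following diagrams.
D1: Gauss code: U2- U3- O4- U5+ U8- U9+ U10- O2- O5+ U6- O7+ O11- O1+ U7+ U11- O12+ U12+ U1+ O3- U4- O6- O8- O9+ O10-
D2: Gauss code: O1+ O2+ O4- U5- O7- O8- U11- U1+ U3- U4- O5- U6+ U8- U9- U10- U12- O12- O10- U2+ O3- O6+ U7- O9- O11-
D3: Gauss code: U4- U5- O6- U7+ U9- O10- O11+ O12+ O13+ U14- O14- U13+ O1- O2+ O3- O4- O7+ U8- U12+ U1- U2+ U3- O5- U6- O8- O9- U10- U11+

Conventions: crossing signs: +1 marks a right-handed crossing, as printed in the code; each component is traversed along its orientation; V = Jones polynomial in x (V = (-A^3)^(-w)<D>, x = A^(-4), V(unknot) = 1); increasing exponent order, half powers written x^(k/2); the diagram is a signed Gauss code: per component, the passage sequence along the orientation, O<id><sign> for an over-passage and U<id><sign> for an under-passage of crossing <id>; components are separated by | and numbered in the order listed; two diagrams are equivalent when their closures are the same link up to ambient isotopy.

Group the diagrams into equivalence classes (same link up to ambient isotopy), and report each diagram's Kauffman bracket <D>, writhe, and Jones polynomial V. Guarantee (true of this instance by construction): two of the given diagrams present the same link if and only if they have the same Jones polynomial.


classes: {D1, D2, D3}
V(D1) = -x^-6 + x^-5 - x^-4 + 2x^-3 - x^-2 + x^-1  [12 crossings, <D> = A^-2 - A^2 + 2A^6 - A^10 + A^14 - A^18, w = -2]
V(D2) = -x^-6 + x^-5 - x^-4 + 2x^-3 - x^-2 + x^-1  (w -6, c 12, <D> = A^-14 - A^-10 + 2A^-6 - A^-2 + A^2 - A^6)
D3 (bracket A^-8 - A^-4 + 2 - A^4 + A^8 - A^12; 14 crossings at w = -4): V = -x^-6 + x^-5 - x^-4 + 2x^-3 - x^-2 + x^-1
note: all 3 diagrams share one V(x), hence one class


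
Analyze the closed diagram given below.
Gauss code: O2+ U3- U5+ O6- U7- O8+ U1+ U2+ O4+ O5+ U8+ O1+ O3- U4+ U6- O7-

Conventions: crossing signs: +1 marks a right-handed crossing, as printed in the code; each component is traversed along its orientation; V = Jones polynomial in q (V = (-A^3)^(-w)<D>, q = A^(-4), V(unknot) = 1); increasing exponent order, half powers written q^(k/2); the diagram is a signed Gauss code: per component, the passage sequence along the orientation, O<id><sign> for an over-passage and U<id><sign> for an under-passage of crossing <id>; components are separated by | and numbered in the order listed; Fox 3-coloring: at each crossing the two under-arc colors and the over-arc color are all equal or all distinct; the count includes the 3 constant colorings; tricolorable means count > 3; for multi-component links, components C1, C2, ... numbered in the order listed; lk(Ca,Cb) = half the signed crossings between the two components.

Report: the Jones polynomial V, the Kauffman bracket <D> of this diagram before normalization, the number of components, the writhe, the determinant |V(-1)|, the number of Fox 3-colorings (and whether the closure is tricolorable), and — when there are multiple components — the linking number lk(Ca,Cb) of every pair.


V(q) = -q^-1 + 2 - q + 2q^2 - q^3 + q^4 - q^5
bracket: -A^-14 + A^-10 - A^-6 + 2A^-2 - A^2 + 2A^6 - A^10, w = +2
1 component, writhe +2, over 8 crossings
det 9, colorings 9 of 3^8 — tricolorable
observation: |V(-1)| = 9: so tricolorable, since 3 divides 9


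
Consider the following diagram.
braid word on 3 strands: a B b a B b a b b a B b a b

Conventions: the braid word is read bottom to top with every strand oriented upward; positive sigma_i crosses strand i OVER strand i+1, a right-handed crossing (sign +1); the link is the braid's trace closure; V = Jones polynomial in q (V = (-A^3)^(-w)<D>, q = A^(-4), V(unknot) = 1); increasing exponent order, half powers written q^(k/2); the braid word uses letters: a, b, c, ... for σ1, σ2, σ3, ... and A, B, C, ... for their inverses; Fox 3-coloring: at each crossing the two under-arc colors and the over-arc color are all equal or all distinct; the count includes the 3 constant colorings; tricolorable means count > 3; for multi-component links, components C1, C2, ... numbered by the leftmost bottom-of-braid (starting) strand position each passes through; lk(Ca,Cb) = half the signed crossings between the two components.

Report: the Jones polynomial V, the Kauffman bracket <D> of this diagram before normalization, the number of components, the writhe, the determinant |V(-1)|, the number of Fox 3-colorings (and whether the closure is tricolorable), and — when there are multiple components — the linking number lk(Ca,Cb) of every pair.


V(q) = q^3 + q^5 - q^8
bracket: -A^-8 + A^4 + A^12, w = +8
1 component, writhe +8, over 14 crossings
det 3, colorings 9 of 3^14 — tricolorable
observation: det 3 = |V(-1)|; divisible by 3, so tricolorable


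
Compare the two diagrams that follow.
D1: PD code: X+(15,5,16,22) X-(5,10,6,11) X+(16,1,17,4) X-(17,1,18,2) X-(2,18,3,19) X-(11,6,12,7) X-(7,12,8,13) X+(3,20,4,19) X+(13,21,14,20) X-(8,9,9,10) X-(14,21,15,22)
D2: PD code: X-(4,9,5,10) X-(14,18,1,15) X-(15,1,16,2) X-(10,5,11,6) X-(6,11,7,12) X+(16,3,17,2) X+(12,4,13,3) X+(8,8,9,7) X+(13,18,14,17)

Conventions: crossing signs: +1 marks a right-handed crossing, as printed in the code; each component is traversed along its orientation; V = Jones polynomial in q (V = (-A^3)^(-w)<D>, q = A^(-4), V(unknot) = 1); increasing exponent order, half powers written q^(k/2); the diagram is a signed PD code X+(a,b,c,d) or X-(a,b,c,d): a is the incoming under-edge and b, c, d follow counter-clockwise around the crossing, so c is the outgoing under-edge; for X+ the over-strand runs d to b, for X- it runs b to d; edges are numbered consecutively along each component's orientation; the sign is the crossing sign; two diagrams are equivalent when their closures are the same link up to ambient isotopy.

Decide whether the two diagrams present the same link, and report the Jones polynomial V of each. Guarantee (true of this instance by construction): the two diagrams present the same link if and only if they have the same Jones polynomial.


equivalent: yes
V(D1) = q^(-9/2) - q^(-5/2) - q^(-3/2) - q^(-1/2)  (w -3, c 11, <D> = A^-7 + A^-3 + A - A^9)
D2 (bracket A^-1 + A^3 + A^7 - A^15; 9 crossings at w = -1): V = q^(-9/2) - q^(-5/2) - q^(-3/2) - q^(-1/2)
why: one V(q) for all 2 diagrams — one class (guaranteed)
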